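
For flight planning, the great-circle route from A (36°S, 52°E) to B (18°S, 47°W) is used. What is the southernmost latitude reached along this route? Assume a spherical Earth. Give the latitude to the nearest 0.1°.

≈ 40.4°S

The great circle lies in the plane with unit normal n̂ = (p₁ × p₂)/|p₁ × p₂|.
Here n̂_z ≈ -0.761; the vertex latitude is φ_max = arccos|n̂_z| ≈ 40.4°.
Check via Clairaut: cos φ_max = |cos φ₁| · sin C = cos(36.0°)·sin(109.8°) ≈ 0.761, again giving ≈ 40.4°.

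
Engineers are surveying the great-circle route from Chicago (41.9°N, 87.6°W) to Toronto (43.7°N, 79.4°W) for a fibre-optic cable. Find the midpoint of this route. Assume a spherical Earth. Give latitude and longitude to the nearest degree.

Write both endpoints as unit vectors p₁, p₂ with components (cos φ cos λ, cos φ sin λ, sin φ).
The central angle between the endpoints is δ = arccos(p₁·p₂) ≈ 0.110 rad (6.3°).
Interpolate at f = 1/2 with slerp weights a = sin((1−f)δ)/sin δ ≈ 0.501, b = sin(fδ)/sin δ ≈ 0.501.
p = a·p₁ + b·p₂ ≈ (0.082, -0.728, 0.680); φ = arcsin(p_z) ≈ 42.87°, λ = atan2(p_y, p_x) ≈ -83.56°.

≈ 43°N, 84°W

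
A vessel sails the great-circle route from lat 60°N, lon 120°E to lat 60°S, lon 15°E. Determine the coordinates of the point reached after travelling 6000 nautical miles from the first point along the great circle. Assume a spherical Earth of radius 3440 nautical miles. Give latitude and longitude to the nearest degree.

≈ lat 25°S, lon 55°E

Write both endpoints as unit vectors p₁, p₂ with components (cos φ cos λ, cos φ sin λ, sin φ).
The central angle between the endpoints is δ = arccos(p₁·p₂) ≈ 2.523 rad (144.6°). The total great-circle distance is δ·R ≈ 2.523 × 3440 ≈ 8679 nmi, so the target fraction is f = 6000/8679 ≈ 0.691.
Interpolate at f ≈ 0.691 with slerp weights a = sin((1−f)δ)/sin δ ≈ 1.211, b = sin(fδ)/sin δ ≈ 1.699.
p = a·p₁ + b·p₂ ≈ (0.518, 0.744, -0.422); φ = arcsin(p_z) ≈ -24.96°, λ = atan2(p_y, p_x) ≈ 55.19°.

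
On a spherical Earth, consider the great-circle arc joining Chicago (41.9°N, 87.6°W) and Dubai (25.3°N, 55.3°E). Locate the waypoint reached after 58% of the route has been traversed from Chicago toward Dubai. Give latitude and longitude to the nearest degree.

≈ (60°N, 16°E)

The haversine formula gives a central angle δ ≈ 1.825 rad (104.6°) between the endpoints.
Interpolate at f = 0.58 with slerp weights a = sin((1−f)δ)/sin δ ≈ 0.717, b = sin(fδ)/sin δ ≈ 0.900.
p = a·p₁ + b·p₂ ≈ (0.486, 0.136, 0.863); φ = arcsin(p_z) ≈ 59.70°, λ = atan2(p_y, p_x) ≈ 15.69°.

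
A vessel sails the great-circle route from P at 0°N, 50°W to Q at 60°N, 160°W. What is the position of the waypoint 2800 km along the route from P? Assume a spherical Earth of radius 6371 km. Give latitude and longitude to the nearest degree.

≈ 22°N, 63°W

Write both endpoints as unit vectors p₁, p₂ with components (cos φ cos λ, cos φ sin λ, sin φ).
The central angle between the endpoints is δ = arccos(p₁·p₂) ≈ 1.743 rad (99.8°). The total great-circle distance is δ·R ≈ 1.743 × 6371 ≈ 11102 km, so the target fraction is f = 2800/11102 ≈ 0.252.
Interpolate at f ≈ 0.252 with slerp weights a = sin((1−f)δ)/sin δ ≈ 0.979, b = sin(fδ)/sin δ ≈ 0.432.
p = a·p₁ + b·p₂ ≈ (0.426, -0.824, 0.374); φ = arcsin(p_z) ≈ 21.96°, λ = atan2(p_y, p_x) ≈ -62.64°.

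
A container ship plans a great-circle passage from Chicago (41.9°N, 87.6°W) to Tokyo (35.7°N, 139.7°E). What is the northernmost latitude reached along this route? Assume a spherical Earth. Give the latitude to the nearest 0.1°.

≈ 63.6°N

The great circle lies in the plane with unit normal n̂ = (p₁ × p₂)/|p₁ × p₂|.
Here n̂_z ≈ -0.444; the vertex latitude is φ_max = arccos|n̂_z| ≈ 63.6°.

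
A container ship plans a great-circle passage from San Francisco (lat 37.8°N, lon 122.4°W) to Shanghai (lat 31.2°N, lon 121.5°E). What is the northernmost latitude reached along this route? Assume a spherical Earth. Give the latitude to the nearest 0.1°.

The great circle lies in the plane with unit normal n̂ = (p₁ × p₂)/|p₁ × p₂|.
Here n̂_z ≈ -0.607; the vertex latitude is φ_max = arccos|n̂_z| ≈ 52.6°.
Check via Clairaut: cos φ_max = |cos φ₁| · sin C = cos(37.8°)·sin(50.2°) ≈ 0.607, again giving ≈ 52.6°.

≈ 52.6°N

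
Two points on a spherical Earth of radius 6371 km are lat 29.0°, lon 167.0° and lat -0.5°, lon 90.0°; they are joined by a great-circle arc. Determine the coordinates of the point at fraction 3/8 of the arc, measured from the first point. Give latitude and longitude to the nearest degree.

≈ lat 22°, lon 135°

Write both endpoints as unit vectors p₁, p₂ with components (cos φ cos λ, cos φ sin λ, sin φ).
The central angle between the endpoints is δ = arccos(p₁·p₂) ≈ 1.377 rad (78.9°).
Interpolate at f = 3/8 with slerp weights a = sin((1−f)δ)/sin δ ≈ 0.773, b = sin(fδ)/sin δ ≈ 0.503.
p = a·p₁ + b·p₂ ≈ (-0.659, 0.655, 0.370); φ = arcsin(p_z) ≈ 21.73°, λ = atan2(p_y, p_x) ≈ 135.15°.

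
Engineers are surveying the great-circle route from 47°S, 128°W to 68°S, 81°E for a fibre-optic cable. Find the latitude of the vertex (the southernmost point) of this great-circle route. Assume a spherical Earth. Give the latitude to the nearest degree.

≈ 82°S

The great circle lies in the plane with unit normal n̂ = (p₁ × p₂)/|p₁ × p₂|.
Here n̂_z ≈ -0.139; the vertex latitude is φ_max = arccos|n̂_z| ≈ 82.0°.
Check via Clairaut: cos φ_max = |cos φ₁| · sin C = cos(47.0°)·sin(168.2°) ≈ 0.139, again giving ≈ 82.0°.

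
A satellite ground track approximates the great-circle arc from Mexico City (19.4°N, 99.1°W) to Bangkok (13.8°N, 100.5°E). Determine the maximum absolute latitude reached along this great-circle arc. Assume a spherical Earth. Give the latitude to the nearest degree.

≈ 60°N

The great circle lies in the plane with unit normal n̂ = (p₁ × p₂)/|p₁ × p₂|.
Here n̂_z ≈ -0.495; the vertex latitude is φ_max = arccos|n̂_z| ≈ 60.4°.
Check via Clairaut: cos φ_max = |cos φ₁| · sin C = cos(19.4°)·sin(31.6°) ≈ 0.495, again giving ≈ 60.4°.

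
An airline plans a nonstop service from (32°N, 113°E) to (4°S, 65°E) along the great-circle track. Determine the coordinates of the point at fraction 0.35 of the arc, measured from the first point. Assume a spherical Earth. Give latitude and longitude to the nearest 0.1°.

≈ (20.7°N, 94.1°E)

The haversine formula gives a central angle δ ≈ 1.013 rad (58.1°) between the endpoints.
Interpolate at f = 0.35 with slerp weights a = sin((1−f)δ)/sin δ ≈ 0.721, b = sin(fδ)/sin δ ≈ 0.409.
p = a·p₁ + b·p₂ ≈ (-0.066, 0.933, 0.354); φ = arcsin(p_z) ≈ 20.71°, λ = atan2(p_y, p_x) ≈ 94.07°.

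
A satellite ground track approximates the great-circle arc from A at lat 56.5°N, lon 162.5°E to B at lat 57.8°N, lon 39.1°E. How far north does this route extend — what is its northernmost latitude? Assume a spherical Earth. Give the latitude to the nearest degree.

The great circle lies in the plane with unit normal n̂ = (p₁ × p₂)/|p₁ × p₂|.
Here n̂_z ≈ -0.293; the vertex latitude is φ_max = arccos|n̂_z| ≈ 73.0°.

≈ 73°N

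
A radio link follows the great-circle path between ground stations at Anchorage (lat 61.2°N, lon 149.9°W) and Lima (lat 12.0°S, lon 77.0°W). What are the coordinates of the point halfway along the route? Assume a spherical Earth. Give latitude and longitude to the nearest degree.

Write both endpoints as unit vectors p₁, p₂ with components (cos φ cos λ, cos φ sin λ, sin φ).
The central angle between the endpoints is δ = arccos(p₁·p₂) ≈ 1.614 rad (92.5°).
Interpolate at f = 1/2 with slerp weights a = sin((1−f)δ)/sin δ ≈ 0.723, b = sin(fδ)/sin δ ≈ 0.723.
p = a·p₁ + b·p₂ ≈ (-0.142, -0.864, 0.483); φ = arcsin(p_z) ≈ 28.90°, λ = atan2(p_y, p_x) ≈ -99.35°.

≈ lat 29°N, lon 99°W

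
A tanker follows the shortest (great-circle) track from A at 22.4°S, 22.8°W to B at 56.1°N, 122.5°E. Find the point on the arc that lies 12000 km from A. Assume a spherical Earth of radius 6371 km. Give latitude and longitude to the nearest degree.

Convert each endpoint to a unit vector on the sphere (x = cos φ cos λ, y = cos φ sin λ, z = sin φ).
The central angle between the endpoints is δ = arccos(p₁·p₂) ≈ 2.404 rad (137.8°). The total great-circle distance is δ·R ≈ 2.404 × 6371 ≈ 15317 km, so the target fraction is f = 12000/15317 ≈ 0.783.
Interpolate at f ≈ 0.783 with slerp weights a = sin((1−f)δ)/sin δ ≈ 0.740, b = sin(fδ)/sin δ ≈ 1.415.
p = a·p₁ + b·p₂ ≈ (0.207, 0.401, 0.893); φ = arcsin(p_z) ≈ 63.21°, λ = atan2(p_y, p_x) ≈ 62.73°.

≈ 63°N, 63°E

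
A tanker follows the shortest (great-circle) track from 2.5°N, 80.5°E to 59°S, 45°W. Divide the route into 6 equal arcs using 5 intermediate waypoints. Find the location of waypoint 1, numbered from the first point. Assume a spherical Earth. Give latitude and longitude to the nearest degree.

≈ 14°S, 72°E

Convert each endpoint to a unit vector on the sphere (x = cos φ cos λ, y = cos φ sin λ, z = sin φ).
The central angle between the endpoints is δ = arccos(p₁·p₂) ≈ 1.914 rad (109.6°).
Interpolate at f = 1/6 with slerp weights a = sin((1−f)δ)/sin δ ≈ 1.061, b = sin(fδ)/sin δ ≈ 0.333.
p = a·p₁ + b·p₂ ≈ (0.296, 0.925, -0.239); φ = arcsin(p_z) ≈ -13.83°, λ = atan2(p_y, p_x) ≈ 72.23°.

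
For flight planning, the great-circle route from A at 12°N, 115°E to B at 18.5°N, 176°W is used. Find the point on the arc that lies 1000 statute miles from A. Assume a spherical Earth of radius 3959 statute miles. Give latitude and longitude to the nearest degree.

Write both endpoints as unit vectors p₁, p₂ with components (cos φ cos λ, cos φ sin λ, sin φ).
The central angle between the endpoints is δ = arccos(p₁·p₂) ≈ 1.161 rad (66.5°). The total great-circle distance is δ·R ≈ 1.161 × 3959 ≈ 4597 mi, so the target fraction is f = 1000/4597 ≈ 0.218.
Interpolate at f ≈ 0.218 with slerp weights a = sin((1−f)δ)/sin δ ≈ 0.860, b = sin(fδ)/sin δ ≈ 0.272.
p = a·p₁ + b·p₂ ≈ (-0.613, 0.744, 0.265); φ = arcsin(p_z) ≈ 15.38°, λ = atan2(p_y, p_x) ≈ 129.49°.

≈ 15°N, 129°E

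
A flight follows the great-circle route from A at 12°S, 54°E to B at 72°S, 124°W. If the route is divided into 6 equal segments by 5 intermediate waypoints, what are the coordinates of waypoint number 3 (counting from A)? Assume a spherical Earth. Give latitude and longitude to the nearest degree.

≈ 60°S, 53°E

Convert each endpoint to a unit vector on the sphere (x = cos φ cos λ, y = cos φ sin λ, z = sin φ).
The central angle between the endpoints is δ = arccos(p₁·p₂) ≈ 1.675 rad (96.0°).
Interpolate at f = 3/6 with slerp weights a = sin((1−f)δ)/sin δ ≈ 0.747, b = sin(fδ)/sin δ ≈ 0.747.
p = a·p₁ + b·p₂ ≈ (0.300, 0.400, -0.866); φ = arcsin(p_z) ≈ -59.99°, λ = atan2(p_y, p_x) ≈ 53.08°.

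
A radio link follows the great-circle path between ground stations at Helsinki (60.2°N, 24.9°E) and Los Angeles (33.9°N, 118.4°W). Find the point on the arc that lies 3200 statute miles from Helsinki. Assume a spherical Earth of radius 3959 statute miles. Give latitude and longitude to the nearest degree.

From cos δ = sin φ₁ sin φ₂ + cos φ₁ cos φ₂ cos Δλ, the central angle is δ ≈ 1.417 rad (81.2°). The total great-circle distance is δ·R ≈ 1.417 × 3959 ≈ 5610 mi, so the target fraction is f = 3200/5610 ≈ 0.570.
Interpolate at f ≈ 0.570 with slerp weights a = sin((1−f)δ)/sin δ ≈ 0.579, b = sin(fδ)/sin δ ≈ 0.732.
p = a·p₁ + b·p₂ ≈ (-0.028, -0.413, 0.910); φ = arcsin(p_z) ≈ 65.53°, λ = atan2(p_y, p_x) ≈ -93.89°.

≈ 66°N, 94°W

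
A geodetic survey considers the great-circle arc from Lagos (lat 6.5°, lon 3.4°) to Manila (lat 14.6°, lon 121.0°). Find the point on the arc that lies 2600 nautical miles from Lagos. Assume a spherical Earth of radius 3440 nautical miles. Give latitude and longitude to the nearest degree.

Convert each endpoint to a unit vector on the sphere (x = cos φ cos λ, y = cos φ sin λ, z = sin φ).
The central angle between the endpoints is δ = arccos(p₁·p₂) ≈ 2.001 rad (114.6°). The total great-circle distance is δ·R ≈ 2.001 × 3440 ≈ 6883 nmi, so the target fraction is f = 2600/6883 ≈ 0.378.
Interpolate at f ≈ 0.378 with slerp weights a = sin((1−f)δ)/sin δ ≈ 1.042, b = sin(fδ)/sin δ ≈ 0.755.
p = a·p₁ + b·p₂ ≈ (0.658, 0.687, 0.308); φ = arcsin(p_z) ≈ 17.95°, λ = atan2(p_y, p_x) ≈ 46.26°.

≈ lat 18°, lon 46°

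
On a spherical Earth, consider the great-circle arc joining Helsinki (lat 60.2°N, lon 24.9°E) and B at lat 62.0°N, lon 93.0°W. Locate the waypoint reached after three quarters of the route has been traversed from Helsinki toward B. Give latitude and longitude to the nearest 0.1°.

Write both endpoints as unit vectors p₁, p₂ with components (cos φ cos λ, cos φ sin λ, sin φ).
The central angle between the endpoints is δ = arccos(p₁·p₂) ≈ 0.854 rad (48.9°).
Interpolate at f = 3/4 with slerp weights a = sin((1−f)δ)/sin δ ≈ 0.281, b = sin(fδ)/sin δ ≈ 0.793.
p = a·p₁ + b·p₂ ≈ (0.107, -0.313, 0.944); φ = arcsin(p_z) ≈ 70.69°, λ = atan2(p_y, p_x) ≈ -71.08°.

≈ lat 70.7°N, lon 71.1°W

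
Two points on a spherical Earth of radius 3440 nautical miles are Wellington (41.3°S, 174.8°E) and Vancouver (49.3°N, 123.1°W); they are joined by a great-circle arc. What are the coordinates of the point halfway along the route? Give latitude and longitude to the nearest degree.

Write both endpoints as unit vectors p₁, p₂ with components (cos φ cos λ, cos φ sin λ, sin φ).
The central angle between the endpoints is δ = arccos(p₁·p₂) ≈ 1.845 rad (105.7°).
Interpolate at f = 1/2 with slerp weights a = sin((1−f)δ)/sin δ ≈ 0.828, b = sin(fδ)/sin δ ≈ 0.828.
p = a·p₁ + b·p₂ ≈ (-0.915, -0.396, 0.081); φ = arcsin(p_z) ≈ 4.66°, λ = atan2(p_y, p_x) ≈ -156.59°.

≈ 5°N, 157°W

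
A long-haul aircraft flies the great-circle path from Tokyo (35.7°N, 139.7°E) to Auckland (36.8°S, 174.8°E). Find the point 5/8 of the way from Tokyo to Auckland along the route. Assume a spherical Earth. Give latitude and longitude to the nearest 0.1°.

≈ (9.8°S, 160.9°E)

Write both endpoints as unit vectors p₁, p₂ with components (cos φ cos λ, cos φ sin λ, sin φ).
The central angle between the endpoints is δ = arccos(p₁·p₂) ≈ 1.387 rad (79.5°).
Interpolate at f = 5/8 with slerp weights a = sin((1−f)δ)/sin δ ≈ 0.506, b = sin(fδ)/sin δ ≈ 0.775.
p = a·p₁ + b·p₂ ≈ (-0.932, 0.322, -0.169); φ = arcsin(p_z) ≈ -9.76°, λ = atan2(p_y, p_x) ≈ 160.94°.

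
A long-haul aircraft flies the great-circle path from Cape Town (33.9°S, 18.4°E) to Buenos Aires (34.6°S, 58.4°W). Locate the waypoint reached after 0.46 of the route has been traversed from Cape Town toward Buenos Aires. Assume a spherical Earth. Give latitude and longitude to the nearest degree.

≈ (41°S, 17°W)

Convert each endpoint to a unit vector on the sphere (x = cos φ cos λ, y = cos φ sin λ, z = sin φ).
The central angle between the endpoints is δ = arccos(p₁·p₂) ≈ 1.078 rad (61.8°).
Interpolate at f = 0.46 with slerp weights a = sin((1−f)δ)/sin δ ≈ 0.624, b = sin(fδ)/sin δ ≈ 0.540.
p = a·p₁ + b·p₂ ≈ (0.725, -0.215, -0.655); φ = arcsin(p_z) ≈ -40.91°, λ = atan2(p_y, p_x) ≈ -16.54°.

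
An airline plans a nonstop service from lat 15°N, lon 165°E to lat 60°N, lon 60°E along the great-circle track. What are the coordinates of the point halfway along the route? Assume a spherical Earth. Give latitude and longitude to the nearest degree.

≈ lat 49°N, lon 135°E

Write both endpoints as unit vectors p₁, p₂ with components (cos φ cos λ, cos φ sin λ, sin φ).
The central angle between the endpoints is δ = arccos(p₁·p₂) ≈ 1.471 rad (84.3°).
Interpolate at f = 1/2 with slerp weights a = sin((1−f)δ)/sin δ ≈ 0.674, b = sin(fδ)/sin δ ≈ 0.674.
p = a·p₁ + b·p₂ ≈ (-0.461, 0.461, 0.759); φ = arcsin(p_z) ≈ 49.35°, λ = atan2(p_y, p_x) ≈ 135.00°.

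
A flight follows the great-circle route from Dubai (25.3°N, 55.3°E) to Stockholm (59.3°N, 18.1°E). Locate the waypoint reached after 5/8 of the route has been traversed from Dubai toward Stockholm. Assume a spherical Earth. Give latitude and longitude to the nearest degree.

≈ (48°N, 38°E)

Convert each endpoint to a unit vector on the sphere (x = cos φ cos λ, y = cos φ sin λ, z = sin φ).
The central angle between the endpoints is δ = arccos(p₁·p₂) ≈ 0.745 rad (42.7°).
Interpolate at f = 5/8 with slerp weights a = sin((1−f)δ)/sin δ ≈ 0.407, b = sin(fδ)/sin δ ≈ 0.662.
p = a·p₁ + b·p₂ ≈ (0.531, 0.407, 0.743); φ = arcsin(p_z) ≈ 48.01°, λ = atan2(p_y, p_x) ≈ 37.51°.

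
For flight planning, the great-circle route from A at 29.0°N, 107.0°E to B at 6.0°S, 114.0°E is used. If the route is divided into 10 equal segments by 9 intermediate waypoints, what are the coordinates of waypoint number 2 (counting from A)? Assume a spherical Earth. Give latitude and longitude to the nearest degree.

≈ 22°N, 109°E

The haversine formula gives a central angle δ ≈ 0.622 rad (35.6°) between the endpoints.
Interpolate at f = 2/10 with slerp weights a = sin((1−f)δ)/sin δ ≈ 0.819, b = sin(fδ)/sin δ ≈ 0.213.
p = a·p₁ + b·p₂ ≈ (-0.296, 0.879, 0.375); φ = arcsin(p_z) ≈ 22.02°, λ = atan2(p_y, p_x) ≈ 108.60°.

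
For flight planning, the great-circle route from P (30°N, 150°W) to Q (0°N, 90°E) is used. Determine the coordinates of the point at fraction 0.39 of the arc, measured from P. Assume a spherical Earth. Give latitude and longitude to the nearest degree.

≈ (32°N, 157°E)

Write both endpoints as unit vectors p₁, p₂ with components (cos φ cos λ, cos φ sin λ, sin φ).
The central angle between the endpoints is δ = arccos(p₁·p₂) ≈ 2.019 rad (115.7°).
Interpolate at f = 0.39 with slerp weights a = sin((1−f)δ)/sin δ ≈ 1.046, b = sin(fδ)/sin δ ≈ 0.786.
p = a·p₁ + b·p₂ ≈ (-0.785, 0.333, 0.523); φ = arcsin(p_z) ≈ 31.54°, λ = atan2(p_y, p_x) ≈ 157.00°.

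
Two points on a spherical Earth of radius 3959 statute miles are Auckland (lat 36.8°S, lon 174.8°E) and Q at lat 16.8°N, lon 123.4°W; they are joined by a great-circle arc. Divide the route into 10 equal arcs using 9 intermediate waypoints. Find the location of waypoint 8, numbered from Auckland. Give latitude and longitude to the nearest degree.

Convert each endpoint to a unit vector on the sphere (x = cos φ cos λ, y = cos φ sin λ, z = sin φ).
The central angle between the endpoints is δ = arccos(p₁·p₂) ≈ 1.381 rad (79.1°).
Interpolate at f = 8/10 with slerp weights a = sin((1−f)δ)/sin δ ≈ 0.278, b = sin(fδ)/sin δ ≈ 0.910.
p = a·p₁ + b·p₂ ≈ (-0.701, -0.707, 0.097); φ = arcsin(p_z) ≈ 5.54°, λ = atan2(p_y, p_x) ≈ -134.75°.

≈ lat 6°N, lon 135°W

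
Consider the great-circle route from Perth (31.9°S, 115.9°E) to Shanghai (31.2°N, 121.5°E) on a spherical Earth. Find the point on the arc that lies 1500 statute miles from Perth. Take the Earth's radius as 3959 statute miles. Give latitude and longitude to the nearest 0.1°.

≈ 10.3°S, 117.9°E

From cos δ = sin φ₁ sin φ₂ + cos φ₁ cos φ₂ cos Δλ, the central angle is δ ≈ 1.105 rad (63.3°). The total great-circle distance is δ·R ≈ 1.105 × 3959 ≈ 4375 mi, so the target fraction is f = 1500/4375 ≈ 0.343.
Interpolate at f ≈ 0.343 with slerp weights a = sin((1−f)δ)/sin δ ≈ 0.743, b = sin(fδ)/sin δ ≈ 0.414.
p = a·p₁ + b·p₂ ≈ (-0.461, 0.870, -0.178); φ = arcsin(p_z) ≈ -10.27°, λ = atan2(p_y, p_x) ≈ 117.91°.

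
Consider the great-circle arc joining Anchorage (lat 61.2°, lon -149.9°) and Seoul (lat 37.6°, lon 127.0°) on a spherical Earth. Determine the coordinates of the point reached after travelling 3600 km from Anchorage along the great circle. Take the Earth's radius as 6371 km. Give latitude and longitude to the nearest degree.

Convert each endpoint to a unit vector on the sphere (x = cos φ cos λ, y = cos φ sin λ, z = sin φ).
The central angle between the endpoints is δ = arccos(p₁·p₂) ≈ 0.951 rad (54.5°). The total great-circle distance is δ·R ≈ 0.951 × 6371 ≈ 6061 km, so the target fraction is f = 3600/6061 ≈ 0.594.
Interpolate at f ≈ 0.594 with slerp weights a = sin((1−f)δ)/sin δ ≈ 0.463, b = sin(fδ)/sin δ ≈ 0.658.
p = a·p₁ + b·p₂ ≈ (-0.506, 0.304, 0.807); φ = arcsin(p_z) ≈ 53.78°, λ = atan2(p_y, p_x) ≈ 149.00°.

≈ lat 54°, lon 149°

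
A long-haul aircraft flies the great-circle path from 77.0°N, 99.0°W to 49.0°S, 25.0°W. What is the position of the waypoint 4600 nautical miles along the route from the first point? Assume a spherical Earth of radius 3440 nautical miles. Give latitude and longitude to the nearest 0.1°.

≈ 6.9°N, 39.8°W

Write both endpoints as unit vectors p₁, p₂ with components (cos φ cos λ, cos φ sin λ, sin φ).
The central angle between the endpoints is δ = arccos(p₁·p₂) ≈ 2.339 rad (134.0°). The total great-circle distance is δ·R ≈ 2.339 × 3440 ≈ 8045 nmi, so the target fraction is f = 4600/8045 ≈ 0.572.
Interpolate at f ≈ 0.572 with slerp weights a = sin((1−f)δ)/sin δ ≈ 1.171, b = sin(fδ)/sin δ ≈ 1.352.
p = a·p₁ + b·p₂ ≈ (0.763, -0.635, 0.120); φ = arcsin(p_z) ≈ 6.91°, λ = atan2(p_y, p_x) ≈ -39.78°.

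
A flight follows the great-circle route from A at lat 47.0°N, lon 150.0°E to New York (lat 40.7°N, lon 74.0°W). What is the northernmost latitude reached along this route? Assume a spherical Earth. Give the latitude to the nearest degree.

The great circle lies in the plane with unit normal n̂ = (p₁ × p₂)/|p₁ × p₂|.
Here n̂_z ≈ +0.361; the vertex latitude is φ_max = arccos|n̂_z| ≈ 68.8°.
Check via Clairaut: cos φ_max = |cos φ₁| · sin C = cos(47.0°)·sin(32.0°) ≈ 0.361, again giving ≈ 68.8°.

≈ 69°N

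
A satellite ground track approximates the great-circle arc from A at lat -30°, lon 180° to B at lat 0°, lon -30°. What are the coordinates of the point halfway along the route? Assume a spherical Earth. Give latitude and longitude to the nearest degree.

Convert each endpoint to a unit vector on the sphere (x = cos φ cos λ, y = cos φ sin λ, z = sin φ).
The central angle between the endpoints is δ = arccos(p₁·p₂) ≈ 2.419 rad (138.6°).
Interpolate at f = 1/2 with slerp weights a = sin((1−f)δ)/sin δ ≈ 1.414, b = sin(fδ)/sin δ ≈ 1.414.
p = a·p₁ + b·p₂ ≈ (0.000, -0.707, -0.707); φ = arcsin(p_z) ≈ -45.00°, λ = atan2(p_y, p_x) ≈ -90.00°.

≈ lat -45°, lon -90°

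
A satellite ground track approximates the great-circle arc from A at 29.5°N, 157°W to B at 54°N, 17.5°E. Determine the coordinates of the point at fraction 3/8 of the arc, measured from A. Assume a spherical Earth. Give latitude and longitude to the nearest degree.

From cos δ = sin φ₁ sin φ₂ + cos φ₁ cos φ₂ cos Δλ, the central angle is δ ≈ 1.682 rad (96.4°).
Interpolate at f = 3/8 with slerp weights a = sin((1−f)δ)/sin δ ≈ 0.873, b = sin(fδ)/sin δ ≈ 0.593.
p = a·p₁ + b·p₂ ≈ (-0.367, -0.192, 0.910); φ = arcsin(p_z) ≈ 65.52°, λ = atan2(p_y, p_x) ≈ -152.37°.

≈ 66°N, 152°W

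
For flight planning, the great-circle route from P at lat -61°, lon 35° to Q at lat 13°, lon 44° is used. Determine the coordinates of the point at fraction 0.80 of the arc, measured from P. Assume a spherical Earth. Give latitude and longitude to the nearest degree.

≈ lat -2°, lon 43°

Write both endpoints as unit vectors p₁, p₂ with components (cos φ cos λ, cos φ sin λ, sin φ).
The central angle between the endpoints is δ = arccos(p₁·p₂) ≈ 1.298 rad (74.3°).
Interpolate at f = 0.80 with slerp weights a = sin((1−f)δ)/sin δ ≈ 0.266, b = sin(fδ)/sin δ ≈ 0.895.
p = a·p₁ + b·p₂ ≈ (0.733, 0.680, -0.032); φ = arcsin(p_z) ≈ -1.82°, λ = atan2(p_y, p_x) ≈ 42.84°.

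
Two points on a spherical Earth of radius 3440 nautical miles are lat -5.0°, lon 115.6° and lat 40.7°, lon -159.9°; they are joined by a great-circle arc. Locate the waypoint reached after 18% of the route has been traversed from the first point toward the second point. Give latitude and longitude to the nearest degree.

≈ lat 6°, lon 128°

Write both endpoints as unit vectors p₁, p₂ with components (cos φ cos λ, cos φ sin λ, sin φ).
The central angle between the endpoints is δ = arccos(p₁·p₂) ≈ 1.555 rad (89.1°).
Interpolate at f = 0.18 with slerp weights a = sin((1−f)δ)/sin δ ≈ 0.957, b = sin(fδ)/sin δ ≈ 0.276.
p = a·p₁ + b·p₂ ≈ (-0.609, 0.788, 0.097); φ = arcsin(p_z) ≈ 5.56°, λ = atan2(p_y, p_x) ≈ 127.69°.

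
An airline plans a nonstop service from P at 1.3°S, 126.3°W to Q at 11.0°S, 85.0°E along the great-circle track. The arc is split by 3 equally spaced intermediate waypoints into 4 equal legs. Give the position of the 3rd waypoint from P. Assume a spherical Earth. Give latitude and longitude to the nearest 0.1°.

≈ 20.5°S, 121.9°E

From cos δ = sin φ₁ sin φ₂ + cos φ₁ cos φ₂ cos Δλ, the central angle is δ ≈ 2.558 rad (146.5°).
Interpolate at f = 3/4 with slerp weights a = sin((1−f)δ)/sin δ ≈ 1.082, b = sin(fδ)/sin δ ≈ 1.705.
p = a·p₁ + b·p₂ ≈ (-0.495, 0.796, -0.350); φ = arcsin(p_z) ≈ -20.48°, λ = atan2(p_y, p_x) ≈ 121.87°.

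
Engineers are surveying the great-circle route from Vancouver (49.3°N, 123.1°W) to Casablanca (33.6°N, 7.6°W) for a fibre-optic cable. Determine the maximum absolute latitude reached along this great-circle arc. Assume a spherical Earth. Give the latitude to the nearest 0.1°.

The great circle lies in the plane with unit normal n̂ = (p₁ × p₂)/|p₁ × p₂|.
Here n̂_z ≈ +0.499; the vertex latitude is φ_max = arccos|n̂_z| ≈ 60.1°.

≈ 60.1°N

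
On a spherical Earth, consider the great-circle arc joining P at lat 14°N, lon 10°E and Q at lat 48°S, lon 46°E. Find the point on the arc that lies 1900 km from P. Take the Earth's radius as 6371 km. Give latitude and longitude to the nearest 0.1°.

≈ lat 1.6°S, lon 17.1°E

Write both endpoints as unit vectors p₁, p₂ with components (cos φ cos λ, cos φ sin λ, sin φ).
The central angle between the endpoints is δ = arccos(p₁·p₂) ≈ 1.218 rad (69.8°). The total great-circle distance is δ·R ≈ 1.218 × 6371 ≈ 7760 km, so the target fraction is f = 1900/7760 ≈ 0.245.
Interpolate at f ≈ 0.245 with slerp weights a = sin((1−f)δ)/sin δ ≈ 0.848, b = sin(fδ)/sin δ ≈ 0.313.
p = a·p₁ + b·p₂ ≈ (0.956, 0.294, -0.028); φ = arcsin(p_z) ≈ -1.58°, λ = atan2(p_y, p_x) ≈ 17.08°.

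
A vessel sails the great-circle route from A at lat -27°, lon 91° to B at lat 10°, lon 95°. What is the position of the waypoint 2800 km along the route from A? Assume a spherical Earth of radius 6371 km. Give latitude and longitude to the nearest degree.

≈ lat -2°, lon 94°

The haversine formula gives a central angle δ ≈ 0.649 rad (37.2°) between the endpoints. The total great-circle distance is δ·R ≈ 0.649 × 6371 ≈ 4137 km, so the target fraction is f = 2800/4137 ≈ 0.677.
Interpolate at f ≈ 0.677 with slerp weights a = sin((1−f)δ)/sin δ ≈ 0.344, b = sin(fδ)/sin δ ≈ 0.704.
p = a·p₁ + b·p₂ ≈ (-0.066, 0.997, -0.034); φ = arcsin(p_z) ≈ -1.96°, λ = atan2(p_y, p_x) ≈ 93.77°.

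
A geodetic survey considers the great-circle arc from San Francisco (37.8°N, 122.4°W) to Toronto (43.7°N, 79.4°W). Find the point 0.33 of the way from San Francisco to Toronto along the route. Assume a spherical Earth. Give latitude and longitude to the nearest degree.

≈ (42°N, 109°W)

Convert each endpoint to a unit vector on the sphere (x = cos φ cos λ, y = cos φ sin λ, z = sin φ).
The central angle between the endpoints is δ = arccos(p₁·p₂) ≈ 0.571 rad (32.7°).
Interpolate at f = 0.33 with slerp weights a = sin((1−f)δ)/sin δ ≈ 0.691, b = sin(fδ)/sin δ ≈ 0.347.
p = a·p₁ + b·p₂ ≈ (-0.246, -0.707, 0.663); φ = arcsin(p_z) ≈ 41.51°, λ = atan2(p_y, p_x) ≈ -109.21°.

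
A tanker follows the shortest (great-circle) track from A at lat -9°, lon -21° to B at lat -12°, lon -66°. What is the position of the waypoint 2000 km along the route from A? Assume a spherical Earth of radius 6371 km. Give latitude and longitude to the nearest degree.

≈ lat -11°, lon -39°

The haversine formula gives a central angle δ ≈ 0.773 rad (44.3°) between the endpoints. The total great-circle distance is δ·R ≈ 0.773 × 6371 ≈ 4926 km, so the target fraction is f = 2000/4926 ≈ 0.406.
Interpolate at f ≈ 0.406 with slerp weights a = sin((1−f)δ)/sin δ ≈ 0.635, b = sin(fδ)/sin δ ≈ 0.442.
p = a·p₁ + b·p₂ ≈ (0.761, -0.620, -0.191); φ = arcsin(p_z) ≈ -11.02°, λ = atan2(p_y, p_x) ≈ -39.15°.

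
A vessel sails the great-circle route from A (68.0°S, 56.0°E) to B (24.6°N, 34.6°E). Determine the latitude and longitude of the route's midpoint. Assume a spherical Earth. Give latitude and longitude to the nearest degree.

Write both endpoints as unit vectors p₁, p₂ with components (cos φ cos λ, cos φ sin λ, sin φ).
The central angle between the endpoints is δ = arccos(p₁·p₂) ≈ 1.640 rad (93.9°).
Interpolate at f = 1/2 with slerp weights a = sin((1−f)δ)/sin δ ≈ 0.733, b = sin(fδ)/sin δ ≈ 0.733.
p = a·p₁ + b·p₂ ≈ (0.702, 0.606, -0.374); φ = arcsin(p_z) ≈ -21.99°, λ = atan2(p_y, p_x) ≈ 40.80°.

≈ (22°S, 41°E)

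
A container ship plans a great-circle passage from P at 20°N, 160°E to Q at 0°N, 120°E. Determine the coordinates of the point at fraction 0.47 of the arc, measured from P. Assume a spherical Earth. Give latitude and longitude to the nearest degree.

Convert each endpoint to a unit vector on the sphere (x = cos φ cos λ, y = cos φ sin λ, z = sin φ).
The central angle between the endpoints is δ = arccos(p₁·p₂) ≈ 0.767 rad (44.0°).
Interpolate at f = 0.47 with slerp weights a = sin((1−f)δ)/sin δ ≈ 0.570, b = sin(fδ)/sin δ ≈ 0.508.
p = a·p₁ + b·p₂ ≈ (-0.757, 0.623, 0.195); φ = arcsin(p_z) ≈ 11.24°, λ = atan2(p_y, p_x) ≈ 140.54°.

≈ 11°N, 141°E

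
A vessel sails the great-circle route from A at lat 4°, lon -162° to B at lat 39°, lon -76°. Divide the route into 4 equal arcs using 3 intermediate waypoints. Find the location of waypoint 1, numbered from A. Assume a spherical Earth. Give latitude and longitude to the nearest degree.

The haversine formula gives a central angle δ ≈ 1.473 rad (84.4°) between the endpoints.
Interpolate at f = 1/4 with slerp weights a = sin((1−f)δ)/sin δ ≈ 0.898, b = sin(fδ)/sin δ ≈ 0.362.
p = a·p₁ + b·p₂ ≈ (-0.784, -0.549, 0.290); φ = arcsin(p_z) ≈ 16.87°, λ = atan2(p_y, p_x) ≈ -144.96°.

≈ lat 17°, lon -145°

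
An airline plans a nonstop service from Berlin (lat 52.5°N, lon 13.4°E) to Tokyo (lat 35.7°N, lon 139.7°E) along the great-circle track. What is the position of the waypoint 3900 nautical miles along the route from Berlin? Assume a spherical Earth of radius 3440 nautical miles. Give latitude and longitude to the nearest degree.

Convert each endpoint to a unit vector on the sphere (x = cos φ cos λ, y = cos φ sin λ, z = sin φ).
The central angle between the endpoints is δ = arccos(p₁·p₂) ≈ 1.400 rad (80.2°). The total great-circle distance is δ·R ≈ 1.400 × 3440 ≈ 4815 nmi, so the target fraction is f = 3900/4815 ≈ 0.810.
Interpolate at f ≈ 0.810 with slerp weights a = sin((1−f)δ)/sin δ ≈ 0.267, b = sin(fδ)/sin δ ≈ 0.919.
p = a·p₁ + b·p₂ ≈ (-0.411, 0.521, 0.748); φ = arcsin(p_z) ≈ 48.43°, λ = atan2(p_y, p_x) ≈ 128.33°.

≈ lat 48°N, lon 128°E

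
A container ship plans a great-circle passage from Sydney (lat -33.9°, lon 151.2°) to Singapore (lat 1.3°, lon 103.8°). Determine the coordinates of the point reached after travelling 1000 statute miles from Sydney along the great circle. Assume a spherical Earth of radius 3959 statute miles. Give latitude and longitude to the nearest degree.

From cos δ = sin φ₁ sin φ₂ + cos φ₁ cos φ₂ cos Δλ, the central angle is δ ≈ 0.990 rad (56.7°). The total great-circle distance is δ·R ≈ 0.990 × 3959 ≈ 3918 mi, so the target fraction is f = 1000/3918 ≈ 0.255.
Interpolate at f ≈ 0.255 with slerp weights a = sin((1−f)δ)/sin δ ≈ 0.804, b = sin(fδ)/sin δ ≈ 0.299.
p = a·p₁ + b·p₂ ≈ (-0.656, 0.612, -0.442); φ = arcsin(p_z) ≈ -26.21°, λ = atan2(p_y, p_x) ≈ 137.00°.

≈ lat -26°, lon 137°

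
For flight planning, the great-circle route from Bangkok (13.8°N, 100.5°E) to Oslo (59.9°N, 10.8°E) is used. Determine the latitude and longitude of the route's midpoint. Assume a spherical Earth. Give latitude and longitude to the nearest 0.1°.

≈ 45.2°N, 73.3°E

From cos δ = sin φ₁ sin φ₂ + cos φ₁ cos φ₂ cos Δλ, the central angle is δ ≈ 1.360 rad (77.9°).
Interpolate at f = 1/2 with slerp weights a = sin((1−f)δ)/sin δ ≈ 0.643, b = sin(fδ)/sin δ ≈ 0.643.
p = a·p₁ + b·p₂ ≈ (0.203, 0.675, 0.710); φ = arcsin(p_z) ≈ 45.22°, λ = atan2(p_y, p_x) ≈ 73.25°.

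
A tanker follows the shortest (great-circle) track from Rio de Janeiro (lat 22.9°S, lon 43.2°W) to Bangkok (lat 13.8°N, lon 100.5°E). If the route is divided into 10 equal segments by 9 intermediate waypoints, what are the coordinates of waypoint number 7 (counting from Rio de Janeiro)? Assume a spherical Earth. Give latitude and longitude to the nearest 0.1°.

≈ lat 3.3°S, lon 60.3°E

From cos δ = sin φ₁ sin φ₂ + cos φ₁ cos φ₂ cos Δλ, the central angle is δ ≈ 2.521 rad (144.5°).
Interpolate at f = 7/10 with slerp weights a = sin((1−f)δ)/sin δ ≈ 1.181, b = sin(fδ)/sin δ ≈ 1.688.
p = a·p₁ + b·p₂ ≈ (0.494, 0.867, -0.057); φ = arcsin(p_z) ≈ -3.26°, λ = atan2(p_y, p_x) ≈ 60.33°.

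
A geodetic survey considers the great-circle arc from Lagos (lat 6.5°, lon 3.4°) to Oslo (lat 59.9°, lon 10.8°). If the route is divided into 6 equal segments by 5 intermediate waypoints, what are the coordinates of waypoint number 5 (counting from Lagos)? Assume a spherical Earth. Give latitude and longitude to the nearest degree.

≈ lat 51°, lon 9°

Write both endpoints as unit vectors p₁, p₂ with components (cos φ cos λ, cos φ sin λ, sin φ).
The central angle between the endpoints is δ = arccos(p₁·p₂) ≈ 0.937 rad (53.7°).
Interpolate at f = 5/6 with slerp weights a = sin((1−f)δ)/sin δ ≈ 0.193, b = sin(fδ)/sin δ ≈ 0.874.
p = a·p₁ + b·p₂ ≈ (0.622, 0.093, 0.778); φ = arcsin(p_z) ≈ 51.04°, λ = atan2(p_y, p_x) ≈ 8.55°.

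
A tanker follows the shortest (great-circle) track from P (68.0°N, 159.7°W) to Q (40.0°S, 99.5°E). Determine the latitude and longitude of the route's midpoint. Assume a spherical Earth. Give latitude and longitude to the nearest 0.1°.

≈ (19.9°N, 127.4°E)

Write both endpoints as unit vectors p₁, p₂ with components (cos φ cos λ, cos φ sin λ, sin φ).
The central angle between the endpoints is δ = arccos(p₁·p₂) ≈ 2.278 rad (130.5°).
Interpolate at f = 1/2 with slerp weights a = sin((1−f)δ)/sin δ ≈ 1.195, b = sin(fδ)/sin δ ≈ 1.195.
p = a·p₁ + b·p₂ ≈ (-0.571, 0.747, 0.340); φ = arcsin(p_z) ≈ 19.86°, λ = atan2(p_y, p_x) ≈ 127.37°.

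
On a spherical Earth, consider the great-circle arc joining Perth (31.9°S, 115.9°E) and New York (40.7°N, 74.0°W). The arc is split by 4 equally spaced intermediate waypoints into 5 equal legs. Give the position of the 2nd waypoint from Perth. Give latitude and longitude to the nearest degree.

≈ (24°N, 156°E)

Write both endpoints as unit vectors p₁, p₂ with components (cos φ cos λ, cos φ sin λ, sin φ).
The central angle between the endpoints is δ = arccos(p₁·p₂) ≈ 2.935 rad (168.1°).
Interpolate at f = 2/5 with slerp weights a = sin((1−f)δ)/sin δ ≈ 4.777, b = sin(fδ)/sin δ ≈ 4.486.
p = a·p₁ + b·p₂ ≈ (-0.834, 0.379, 0.401); φ = arcsin(p_z) ≈ 23.65°, λ = atan2(p_y, p_x) ≈ 155.57°.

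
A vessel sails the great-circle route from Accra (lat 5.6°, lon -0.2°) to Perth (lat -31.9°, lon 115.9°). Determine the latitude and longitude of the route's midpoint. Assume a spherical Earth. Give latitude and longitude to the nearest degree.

≈ lat -24°, lon 51°

From cos δ = sin φ₁ sin φ₂ + cos φ₁ cos φ₂ cos Δλ, the central angle is δ ≈ 2.008 rad (115.0°).
Interpolate at f = 1/2 with slerp weights a = sin((1−f)δ)/sin δ ≈ 0.931, b = sin(fδ)/sin δ ≈ 0.931.
p = a·p₁ + b·p₂ ≈ (0.581, 0.708, -0.401); φ = arcsin(p_z) ≈ -23.65°, λ = atan2(p_y, p_x) ≈ 50.60°.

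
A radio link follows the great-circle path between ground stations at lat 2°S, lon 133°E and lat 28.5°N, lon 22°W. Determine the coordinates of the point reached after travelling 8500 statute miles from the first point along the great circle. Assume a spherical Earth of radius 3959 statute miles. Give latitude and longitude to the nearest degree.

From cos δ = sin φ₁ sin φ₂ + cos φ₁ cos φ₂ cos Δλ, the central angle is δ ≈ 2.519 rad (144.4°). The total great-circle distance is δ·R ≈ 2.519 × 3959 ≈ 9975 mi, so the target fraction is f = 8500/9975 ≈ 0.852.
Interpolate at f ≈ 0.852 with slerp weights a = sin((1−f)δ)/sin δ ≈ 0.624, b = sin(fδ)/sin δ ≈ 1.439.
p = a·p₁ + b·p₂ ≈ (0.747, -0.017, 0.665); φ = arcsin(p_z) ≈ 41.67°, λ = atan2(p_y, p_x) ≈ -1.32°.

≈ lat 42°N, lon 1°W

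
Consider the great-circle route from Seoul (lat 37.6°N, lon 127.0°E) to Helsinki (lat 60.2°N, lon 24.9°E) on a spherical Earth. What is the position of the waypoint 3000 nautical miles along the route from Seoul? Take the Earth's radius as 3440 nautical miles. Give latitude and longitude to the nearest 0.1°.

Write both endpoints as unit vectors p₁, p₂ with components (cos φ cos λ, cos φ sin λ, sin φ).
The central angle between the endpoints is δ = arccos(p₁·p₂) ≈ 1.107 rad (63.5°). The total great-circle distance is δ·R ≈ 1.107 × 3440 ≈ 3810 nmi, so the target fraction is f = 3000/3810 ≈ 0.787.
Interpolate at f ≈ 0.787 with slerp weights a = sin((1−f)δ)/sin δ ≈ 0.261, b = sin(fδ)/sin δ ≈ 0.856.
p = a·p₁ + b·p₂ ≈ (0.262, 0.344, 0.902); φ = arcsin(p_z) ≈ 64.40°, λ = atan2(p_y, p_x) ≈ 52.76°.

≈ lat 64.4°N, lon 52.8°E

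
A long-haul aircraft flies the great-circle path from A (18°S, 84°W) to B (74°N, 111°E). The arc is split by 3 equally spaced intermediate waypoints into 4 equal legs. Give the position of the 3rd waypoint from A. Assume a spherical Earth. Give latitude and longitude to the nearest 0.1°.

Write both endpoints as unit vectors p₁, p₂ with components (cos φ cos λ, cos φ sin λ, sin φ).
The central angle between the endpoints is δ = arccos(p₁·p₂) ≈ 2.153 rad (123.4°).
Interpolate at f = 3/4 with slerp weights a = sin((1−f)δ)/sin δ ≈ 0.614, b = sin(fδ)/sin δ ≈ 1.196.
p = a·p₁ + b·p₂ ≈ (-0.057, -0.273, 0.960); φ = arcsin(p_z) ≈ 73.81°, λ = atan2(p_y, p_x) ≈ -101.82°.

≈ (73.8°N, 101.8°W)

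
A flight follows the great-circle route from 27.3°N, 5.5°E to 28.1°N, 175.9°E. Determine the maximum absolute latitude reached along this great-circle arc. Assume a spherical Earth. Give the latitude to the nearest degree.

≈ 81°N

The great circle lies in the plane with unit normal n̂ = (p₁ × p₂)/|p₁ × p₂|.
Here n̂_z ≈ +0.157; the vertex latitude is φ_max = arccos|n̂_z| ≈ 80.9°.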